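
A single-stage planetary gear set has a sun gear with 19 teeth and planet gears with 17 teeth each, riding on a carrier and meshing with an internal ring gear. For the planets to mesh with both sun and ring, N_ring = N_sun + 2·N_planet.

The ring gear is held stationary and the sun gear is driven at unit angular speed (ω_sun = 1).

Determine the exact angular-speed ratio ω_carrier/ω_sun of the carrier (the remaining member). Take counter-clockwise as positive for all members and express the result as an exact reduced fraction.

19/72

N_ring = 19 + 2·17 = 53
19(ω_s−ω_c) = −53(ω_r−ω_c),  ω_r=0, ω_s=1
19(1−ω_c) = −53(0−ω_c)  ⇒  72ω_c = 19  ⇒  ω_c = 19/72
ω_c/ω_s = 19/72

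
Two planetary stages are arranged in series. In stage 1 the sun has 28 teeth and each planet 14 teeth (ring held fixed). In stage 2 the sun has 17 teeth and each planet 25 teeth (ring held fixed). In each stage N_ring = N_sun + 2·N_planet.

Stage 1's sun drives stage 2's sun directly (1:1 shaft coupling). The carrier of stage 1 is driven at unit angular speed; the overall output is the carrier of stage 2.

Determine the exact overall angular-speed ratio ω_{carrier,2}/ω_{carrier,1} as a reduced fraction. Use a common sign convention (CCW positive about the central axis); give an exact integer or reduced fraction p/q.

Stage 1: N_ring = 28 + 2·14 = 56
Stage 1: 28(ω_s−ω_c) = −56(ω_r−ω_c),  ω_r=0, ω_c=1
Stage 1: ω_s = 1 − (56/28)(0−1) = 3
  ⇒ ω_s¹/ω_c¹ = 3
Stage 2: N_ring = 17 + 2·25 = 67
Stage 2: 17(ω_s−ω_c) = −67(ω_r−ω_c),  ω_r=0, ω_s=1
Stage 2: 17(1−ω_c) = −67(0−ω_c)  ⇒  84ω_c = 17  ⇒  ω_c = 17/84
  ⇒ ω_c²/ω_s² = 17/84
Coupling ω_s² = ω_s¹ ⇒ overall = 3 × 17/84 = 17/28

17/28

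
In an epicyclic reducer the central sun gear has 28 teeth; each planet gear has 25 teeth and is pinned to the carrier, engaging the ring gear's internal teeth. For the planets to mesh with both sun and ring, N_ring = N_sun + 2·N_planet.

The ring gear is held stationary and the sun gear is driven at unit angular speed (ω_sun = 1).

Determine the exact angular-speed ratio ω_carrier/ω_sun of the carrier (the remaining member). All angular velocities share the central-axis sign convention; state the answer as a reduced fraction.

14/53

N_ring = 28 + 2·25 = 78
28(ω_s−ω_c) = −78(ω_r−ω_c),  ω_r=0, ω_s=1
28(1−ω_c) = −78(0−ω_c)  ⇒  106ω_c = 28  ⇒  ω_c = 14/53
ω_c/ω_s = 14/53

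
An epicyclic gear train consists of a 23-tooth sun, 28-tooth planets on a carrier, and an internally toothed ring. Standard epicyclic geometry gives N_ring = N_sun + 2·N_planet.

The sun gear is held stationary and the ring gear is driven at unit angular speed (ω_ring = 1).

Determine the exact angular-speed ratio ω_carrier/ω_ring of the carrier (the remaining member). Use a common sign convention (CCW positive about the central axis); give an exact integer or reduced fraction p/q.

N_ring = 23 + 2·28 = 79
23(ω_s−ω_c) = −79(ω_r−ω_c),  ω_s=0, ω_r=1
23(0−ω_c) = −79(1−ω_c)  ⇒  102ω_c = 79  ⇒  ω_c = 79/102
ω_c/ω_r = 79/102

79/102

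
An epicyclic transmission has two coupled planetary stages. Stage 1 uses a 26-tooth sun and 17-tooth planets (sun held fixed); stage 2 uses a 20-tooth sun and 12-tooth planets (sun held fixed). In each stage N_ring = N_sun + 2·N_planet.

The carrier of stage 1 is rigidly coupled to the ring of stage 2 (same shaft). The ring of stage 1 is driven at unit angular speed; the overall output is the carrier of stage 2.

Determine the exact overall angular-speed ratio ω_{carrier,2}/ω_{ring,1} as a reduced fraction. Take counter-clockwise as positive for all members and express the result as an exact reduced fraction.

165/344

Stage 1: N_ring = 26 + 2·17 = 60
Stage 1: 26(ω_s−ω_c) = −60(ω_r−ω_c),  ω_s=0, ω_r=1
Stage 1: 26(0−ω_c) = −60(1−ω_c)  ⇒  86ω_c = 60  ⇒  ω_c = 30/43
  ⇒ ω_c¹/ω_r¹ = 30/43
Stage 2: N_ring = 20 + 2·12 = 44
Stage 2: 20(ω_s−ω_c) = −44(ω_r−ω_c),  ω_s=0, ω_r=1
Stage 2: 20(0−ω_c) = −44(1−ω_c)  ⇒  64ω_c = 44  ⇒  ω_c = 11/16
  ⇒ ω_c²/ω_r² = 11/16
Coupling ω_r² = ω_c¹ ⇒ overall = 30/43 × 11/16 = 165/344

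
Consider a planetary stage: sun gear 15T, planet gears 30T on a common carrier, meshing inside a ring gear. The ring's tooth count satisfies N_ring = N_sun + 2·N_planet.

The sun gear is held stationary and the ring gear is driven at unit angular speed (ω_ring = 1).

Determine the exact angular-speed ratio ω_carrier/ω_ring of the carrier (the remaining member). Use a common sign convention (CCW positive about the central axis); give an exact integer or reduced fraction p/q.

5/6

N_ring = 15 + 2·30 = 75
15(ω_s−ω_c) = −75(ω_r−ω_c),  ω_s=0, ω_r=1
15(0−ω_c) = −75(1−ω_c)  ⇒  90ω_c = 75  ⇒  ω_c = 5/6
ω_c/ω_r = 5/6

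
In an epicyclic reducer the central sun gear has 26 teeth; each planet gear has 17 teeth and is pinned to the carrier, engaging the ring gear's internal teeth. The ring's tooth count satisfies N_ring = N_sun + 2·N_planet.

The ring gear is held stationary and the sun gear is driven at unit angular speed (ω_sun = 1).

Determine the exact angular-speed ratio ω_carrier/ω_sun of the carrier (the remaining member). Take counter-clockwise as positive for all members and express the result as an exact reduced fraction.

13/43

N_ring = 26 + 2·17 = 60
26(ω_s−ω_c) = −60(ω_r−ω_c),  ω_r=0, ω_s=1
26(1−ω_c) = −60(0−ω_c)  ⇒  86ω_c = 26  ⇒  ω_c = 13/43
ω_c/ω_s = 13/43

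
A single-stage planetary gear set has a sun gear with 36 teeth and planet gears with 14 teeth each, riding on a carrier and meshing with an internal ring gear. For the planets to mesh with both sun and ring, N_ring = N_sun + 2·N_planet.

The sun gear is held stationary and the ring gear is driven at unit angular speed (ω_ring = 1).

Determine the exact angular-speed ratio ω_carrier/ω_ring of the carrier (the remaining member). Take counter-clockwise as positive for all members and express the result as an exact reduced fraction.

16/25

N_ring = 36 + 2·14 = 64
36(ω_s−ω_c) = −64(ω_r−ω_c),  ω_s=0, ω_r=1
36(0−ω_c) = −64(1−ω_c)  ⇒  100ω_c = 64  ⇒  ω_c = 16/25
ω_c/ω_r = 16/25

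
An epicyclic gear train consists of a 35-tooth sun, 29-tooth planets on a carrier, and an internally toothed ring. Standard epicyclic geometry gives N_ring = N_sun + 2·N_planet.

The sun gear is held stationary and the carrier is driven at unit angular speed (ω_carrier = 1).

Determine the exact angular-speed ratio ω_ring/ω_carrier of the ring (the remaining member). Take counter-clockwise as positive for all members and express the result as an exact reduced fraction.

128/93

N_ring = 35 + 2·29 = 93
35(ω_s−ω_c) = −93(ω_r−ω_c),  ω_s=0, ω_c=1
ω_r = 1 − (35/93)(0−1) = 128/93
ω_r/ω_c = 128/93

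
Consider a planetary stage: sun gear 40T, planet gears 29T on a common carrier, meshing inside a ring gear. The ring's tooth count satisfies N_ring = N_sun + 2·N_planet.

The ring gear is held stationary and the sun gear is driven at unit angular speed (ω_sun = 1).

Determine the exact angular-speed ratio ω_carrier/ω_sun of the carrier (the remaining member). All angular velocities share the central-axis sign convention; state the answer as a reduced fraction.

N_ring = 40 + 2·29 = 98
40(ω_s−ω_c) = −98(ω_r−ω_c),  ω_r=0, ω_s=1
40(1−ω_c) = −98(0−ω_c)  ⇒  138ω_c = 40  ⇒  ω_c = 20/69
ω_c/ω_s = 20/69

20/69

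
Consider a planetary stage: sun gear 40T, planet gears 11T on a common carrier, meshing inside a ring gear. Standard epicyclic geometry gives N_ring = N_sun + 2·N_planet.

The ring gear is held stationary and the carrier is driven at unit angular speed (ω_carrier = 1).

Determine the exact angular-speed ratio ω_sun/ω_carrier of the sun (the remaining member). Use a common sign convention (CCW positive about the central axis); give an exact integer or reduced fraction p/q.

51/20

N_ring = 40 + 2·11 = 62
40(ω_s−ω_c) = −62(ω_r−ω_c),  ω_r=0, ω_c=1
ω_s = 1 − (62/40)(0−1) = 51/20
ω_s/ω_c = 51/20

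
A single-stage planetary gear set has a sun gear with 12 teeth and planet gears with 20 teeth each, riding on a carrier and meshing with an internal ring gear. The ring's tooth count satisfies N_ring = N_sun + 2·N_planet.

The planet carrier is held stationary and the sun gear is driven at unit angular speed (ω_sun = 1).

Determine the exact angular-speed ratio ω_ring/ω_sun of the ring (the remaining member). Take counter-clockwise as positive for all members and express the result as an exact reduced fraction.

-3/13

N_ring = 12 + 2·20 = 52
12(ω_s−ω_c) = −52(ω_r−ω_c),  ω_c=0, ω_s=1
ω_r = 0 − (12/52)(1−0) = -3/13
ω_r/ω_s = -3/13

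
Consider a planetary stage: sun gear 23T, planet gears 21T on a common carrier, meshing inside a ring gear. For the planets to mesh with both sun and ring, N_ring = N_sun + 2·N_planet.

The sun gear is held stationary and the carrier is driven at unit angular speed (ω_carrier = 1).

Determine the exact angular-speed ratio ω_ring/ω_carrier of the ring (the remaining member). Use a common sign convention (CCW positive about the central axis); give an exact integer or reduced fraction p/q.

N_ring = 23 + 2·21 = 65
23(ω_s−ω_c) = −65(ω_r−ω_c),  ω_s=0, ω_c=1
ω_r = 1 − (23/65)(0−1) = 88/65
ω_r/ω_c = 88/65

88/65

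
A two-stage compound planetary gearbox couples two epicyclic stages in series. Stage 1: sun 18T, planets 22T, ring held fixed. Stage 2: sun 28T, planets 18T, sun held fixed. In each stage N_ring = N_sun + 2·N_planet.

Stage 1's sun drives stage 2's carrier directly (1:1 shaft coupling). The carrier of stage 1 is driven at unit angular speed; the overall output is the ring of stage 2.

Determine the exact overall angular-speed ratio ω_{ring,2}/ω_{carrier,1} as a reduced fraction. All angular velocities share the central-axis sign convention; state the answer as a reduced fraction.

Stage 1: N_ring = 18 + 2·22 = 62
Stage 1: 18(ω_s−ω_c) = −62(ω_r−ω_c),  ω_r=0, ω_c=1
Stage 1: ω_s = 1 − (62/18)(0−1) = 40/9
  ⇒ ω_s¹/ω_c¹ = 40/9
Stage 2: N_ring = 28 + 2·18 = 64
Stage 2: 28(ω_s−ω_c) = −64(ω_r−ω_c),  ω_s=0, ω_c=1
Stage 2: ω_r = 1 − (28/64)(0−1) = 23/16
  ⇒ ω_r²/ω_c² = 23/16
Coupling ω_c² = ω_s¹ ⇒ overall = 40/9 × 23/16 = 115/18

115/18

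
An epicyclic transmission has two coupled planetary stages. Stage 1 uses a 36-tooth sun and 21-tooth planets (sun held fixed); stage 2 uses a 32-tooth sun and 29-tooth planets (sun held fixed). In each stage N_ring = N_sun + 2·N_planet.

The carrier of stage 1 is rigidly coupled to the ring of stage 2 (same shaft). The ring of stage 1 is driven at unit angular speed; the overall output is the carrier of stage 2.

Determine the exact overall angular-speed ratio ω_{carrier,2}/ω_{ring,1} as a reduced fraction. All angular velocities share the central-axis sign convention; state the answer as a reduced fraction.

585/1159

Stage 1: N_ring = 36 + 2·21 = 78
Stage 1: 36(ω_s−ω_c) = −78(ω_r−ω_c),  ω_s=0, ω_r=1
Stage 1: 36(0−ω_c) = −78(1−ω_c)  ⇒  114ω_c = 78  ⇒  ω_c = 13/19
  ⇒ ω_c¹/ω_r¹ = 13/19
Stage 2: N_ring = 32 + 2·29 = 90
Stage 2: 32(ω_s−ω_c) = −90(ω_r−ω_c),  ω_s=0, ω_r=1
Stage 2: 32(0−ω_c) = −90(1−ω_c)  ⇒  122ω_c = 90  ⇒  ω_c = 45/61
  ⇒ ω_c²/ω_r² = 45/61
Coupling ω_r² = ω_c¹ ⇒ overall = 13/19 × 45/61 = 585/1159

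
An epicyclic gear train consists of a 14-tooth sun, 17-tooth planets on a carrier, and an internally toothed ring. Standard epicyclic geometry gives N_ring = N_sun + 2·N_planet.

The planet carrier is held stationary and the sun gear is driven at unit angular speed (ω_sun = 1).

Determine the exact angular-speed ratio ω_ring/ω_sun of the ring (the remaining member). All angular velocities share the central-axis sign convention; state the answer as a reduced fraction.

-7/24

N_ring = 14 + 2·17 = 48
14(ω_s−ω_c) = −48(ω_r−ω_c),  ω_c=0, ω_s=1
ω_r = 0 − (14/48)(1−0) = -7/24
ω_r/ω_s = -7/24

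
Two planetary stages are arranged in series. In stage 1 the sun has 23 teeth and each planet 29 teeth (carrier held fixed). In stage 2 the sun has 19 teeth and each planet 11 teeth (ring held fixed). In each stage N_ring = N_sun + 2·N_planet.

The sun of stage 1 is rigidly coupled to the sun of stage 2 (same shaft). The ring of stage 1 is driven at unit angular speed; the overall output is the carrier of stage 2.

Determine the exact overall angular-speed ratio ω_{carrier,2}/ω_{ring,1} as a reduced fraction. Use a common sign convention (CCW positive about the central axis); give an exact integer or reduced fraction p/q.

Stage 1: N_ring = 23 + 2·29 = 81
Stage 1: 23(ω_s−ω_c) = −81(ω_r−ω_c),  ω_c=0, ω_r=1
Stage 1: ω_s = 0 − (81/23)(1−0) = -81/23
  ⇒ ω_s¹/ω_r¹ = -81/23
Stage 2: N_ring = 19 + 2·11 = 41
Stage 2: 19(ω_s−ω_c) = −41(ω_r−ω_c),  ω_r=0, ω_s=1
Stage 2: 19(1−ω_c) = −41(0−ω_c)  ⇒  60ω_c = 19  ⇒  ω_c = 19/60
  ⇒ ω_c²/ω_s² = 19/60
Coupling ω_s² = ω_s¹ ⇒ overall = -81/23 × 19/60 = -513/460

-513/460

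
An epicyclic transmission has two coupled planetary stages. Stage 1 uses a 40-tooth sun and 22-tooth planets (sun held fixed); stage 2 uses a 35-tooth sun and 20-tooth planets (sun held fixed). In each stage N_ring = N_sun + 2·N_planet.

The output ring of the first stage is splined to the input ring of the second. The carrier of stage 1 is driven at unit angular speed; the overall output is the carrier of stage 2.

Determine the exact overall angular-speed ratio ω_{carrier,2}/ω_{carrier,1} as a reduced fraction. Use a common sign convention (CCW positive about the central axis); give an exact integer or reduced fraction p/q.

Stage 1: N_ring = 40 + 2·22 = 84
Stage 1: 40(ω_s−ω_c) = −84(ω_r−ω_c),  ω_s=0, ω_c=1
Stage 1: ω_r = 1 − (40/84)(0−1) = 31/21
  ⇒ ω_r¹/ω_c¹ = 31/21
Stage 2: N_ring = 35 + 2·20 = 75
Stage 2: 35(ω_s−ω_c) = −75(ω_r−ω_c),  ω_s=0, ω_r=1
Stage 2: 35(0−ω_c) = −75(1−ω_c)  ⇒  110ω_c = 75  ⇒  ω_c = 15/22
  ⇒ ω_c²/ω_r² = 15/22
Coupling ω_r² = ω_r¹ ⇒ overall = 31/21 × 15/22 = 155/154

155/154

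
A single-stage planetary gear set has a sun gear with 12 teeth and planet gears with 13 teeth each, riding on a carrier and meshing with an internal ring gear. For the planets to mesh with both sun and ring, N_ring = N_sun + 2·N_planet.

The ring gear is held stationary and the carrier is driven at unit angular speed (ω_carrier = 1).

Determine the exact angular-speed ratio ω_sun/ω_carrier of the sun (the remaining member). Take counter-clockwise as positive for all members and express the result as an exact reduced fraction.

N_ring = 12 + 2·13 = 38
12(ω_s−ω_c) = −38(ω_r−ω_c),  ω_r=0, ω_c=1
ω_s = 1 − (38/12)(0−1) = 25/6
ω_s/ω_c = 25/6

25/6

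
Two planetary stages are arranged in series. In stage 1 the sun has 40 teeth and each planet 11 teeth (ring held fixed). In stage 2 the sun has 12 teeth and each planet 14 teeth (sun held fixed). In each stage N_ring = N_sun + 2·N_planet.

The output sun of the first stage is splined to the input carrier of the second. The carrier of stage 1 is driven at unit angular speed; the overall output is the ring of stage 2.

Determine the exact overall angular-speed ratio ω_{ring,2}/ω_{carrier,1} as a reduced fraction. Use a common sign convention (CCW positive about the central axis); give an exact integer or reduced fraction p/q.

663/200

Stage 1: N_ring = 40 + 2·11 = 62
Stage 1: 40(ω_s−ω_c) = −62(ω_r−ω_c),  ω_r=0, ω_c=1
Stage 1: ω_s = 1 − (62/40)(0−1) = 51/20
  ⇒ ω_s¹/ω_c¹ = 51/20
Stage 2: N_ring = 12 + 2·14 = 40
Stage 2: 12(ω_s−ω_c) = −40(ω_r−ω_c),  ω_s=0, ω_c=1
Stage 2: ω_r = 1 − (12/40)(0−1) = 13/10
  ⇒ ω_r²/ω_c² = 13/10
Coupling ω_c² = ω_s¹ ⇒ overall = 51/20 × 13/10 = 663/200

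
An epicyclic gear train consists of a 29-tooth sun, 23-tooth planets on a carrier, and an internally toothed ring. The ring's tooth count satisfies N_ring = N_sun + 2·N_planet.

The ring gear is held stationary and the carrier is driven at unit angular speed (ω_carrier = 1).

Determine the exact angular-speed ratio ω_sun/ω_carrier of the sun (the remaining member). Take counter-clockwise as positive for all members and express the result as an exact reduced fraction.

104/29

N_ring = 29 + 2·23 = 75
29(ω_s−ω_c) = −75(ω_r−ω_c),  ω_r=0, ω_c=1
ω_s = 1 − (75/29)(0−1) = 104/29
ω_s/ω_c = 104/29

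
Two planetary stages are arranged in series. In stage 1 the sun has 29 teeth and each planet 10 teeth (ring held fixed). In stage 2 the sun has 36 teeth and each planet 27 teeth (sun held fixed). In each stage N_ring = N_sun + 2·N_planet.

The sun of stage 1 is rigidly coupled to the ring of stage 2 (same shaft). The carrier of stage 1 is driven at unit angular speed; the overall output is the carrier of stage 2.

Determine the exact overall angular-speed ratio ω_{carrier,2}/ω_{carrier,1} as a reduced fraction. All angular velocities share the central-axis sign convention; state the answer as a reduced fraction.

Stage 1: N_ring = 29 + 2·10 = 49
Stage 1: 29(ω_s−ω_c) = −49(ω_r−ω_c),  ω_r=0, ω_c=1
Stage 1: ω_s = 1 − (49/29)(0−1) = 78/29
  ⇒ ω_s¹/ω_c¹ = 78/29
Stage 2: N_ring = 36 + 2·27 = 90
Stage 2: 36(ω_s−ω_c) = −90(ω_r−ω_c),  ω_s=0, ω_r=1
Stage 2: 36(0−ω_c) = −90(1−ω_c)  ⇒  126ω_c = 90  ⇒  ω_c = 5/7
  ⇒ ω_c²/ω_r² = 5/7
Coupling ω_r² = ω_s¹ ⇒ overall = 78/29 × 5/7 = 390/203

390/203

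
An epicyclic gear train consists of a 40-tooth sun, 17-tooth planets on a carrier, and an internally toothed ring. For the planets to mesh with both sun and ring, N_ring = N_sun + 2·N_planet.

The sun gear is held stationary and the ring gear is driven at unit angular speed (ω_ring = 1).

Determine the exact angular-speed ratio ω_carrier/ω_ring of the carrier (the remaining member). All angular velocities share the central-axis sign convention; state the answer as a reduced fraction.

N_ring = 40 + 2·17 = 74
40(ω_s−ω_c) = −74(ω_r−ω_c),  ω_s=0, ω_r=1
40(0−ω_c) = −74(1−ω_c)  ⇒  114ω_c = 74  ⇒  ω_c = 37/57
ω_c/ω_r = 37/57

37/57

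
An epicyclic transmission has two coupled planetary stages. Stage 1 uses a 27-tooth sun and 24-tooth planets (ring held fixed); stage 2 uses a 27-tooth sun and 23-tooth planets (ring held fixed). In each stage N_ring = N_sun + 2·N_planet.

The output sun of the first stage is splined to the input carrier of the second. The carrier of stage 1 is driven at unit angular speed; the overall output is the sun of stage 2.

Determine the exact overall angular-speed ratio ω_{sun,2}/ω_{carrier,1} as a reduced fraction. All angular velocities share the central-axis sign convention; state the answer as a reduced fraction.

Stage 1: N_ring = 27 + 2·24 = 75
Stage 1: 27(ω_s−ω_c) = −75(ω_r−ω_c),  ω_r=0, ω_c=1
Stage 1: ω_s = 1 − (75/27)(0−1) = 34/9
  ⇒ ω_s¹/ω_c¹ = 34/9
Stage 2: N_ring = 27 + 2·23 = 73
Stage 2: 27(ω_s−ω_c) = −73(ω_r−ω_c),  ω_r=0, ω_c=1
Stage 2: ω_s = 1 − (73/27)(0−1) = 100/27
  ⇒ ω_s²/ω_c² = 100/27
Coupling ω_c² = ω_s¹ ⇒ overall = 34/9 × 100/27 = 3400/243

3400/243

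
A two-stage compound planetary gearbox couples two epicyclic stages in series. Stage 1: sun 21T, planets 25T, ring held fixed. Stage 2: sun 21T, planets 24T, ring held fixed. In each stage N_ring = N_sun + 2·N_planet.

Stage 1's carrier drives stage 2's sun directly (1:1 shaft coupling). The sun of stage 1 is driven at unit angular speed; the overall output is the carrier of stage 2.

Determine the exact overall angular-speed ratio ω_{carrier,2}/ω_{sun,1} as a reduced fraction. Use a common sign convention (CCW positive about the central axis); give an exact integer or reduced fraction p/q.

49/920

Stage 1: N_ring = 21 + 2·25 = 71
Stage 1: 21(ω_s−ω_c) = −71(ω_r−ω_c),  ω_r=0, ω_s=1
Stage 1: 21(1−ω_c) = −71(0−ω_c)  ⇒  92ω_c = 21  ⇒  ω_c = 21/92
  ⇒ ω_c¹/ω_s¹ = 21/92
Stage 2: N_ring = 21 + 2·24 = 69
Stage 2: 21(ω_s−ω_c) = −69(ω_r−ω_c),  ω_r=0, ω_s=1
Stage 2: 21(1−ω_c) = −69(0−ω_c)  ⇒  90ω_c = 21  ⇒  ω_c = 7/30
  ⇒ ω_c²/ω_s² = 7/30
Coupling ω_s² = ω_c¹ ⇒ overall = 21/92 × 7/30 = 49/920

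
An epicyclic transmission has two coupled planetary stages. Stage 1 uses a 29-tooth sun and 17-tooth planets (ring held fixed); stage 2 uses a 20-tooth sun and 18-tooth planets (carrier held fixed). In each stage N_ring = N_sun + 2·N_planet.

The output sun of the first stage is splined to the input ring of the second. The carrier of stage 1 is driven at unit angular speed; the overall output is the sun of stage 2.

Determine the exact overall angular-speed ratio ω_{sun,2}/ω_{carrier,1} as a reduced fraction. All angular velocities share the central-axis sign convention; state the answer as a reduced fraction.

-1288/145

Stage 1: N_ring = 29 + 2·17 = 63
Stage 1: 29(ω_s−ω_c) = −63(ω_r−ω_c),  ω_r=0, ω_c=1
Stage 1: ω_s = 1 − (63/29)(0−1) = 92/29
  ⇒ ω_s¹/ω_c¹ = 92/29
Stage 2: N_ring = 20 + 2·18 = 56
Stage 2: 20(ω_s−ω_c) = −56(ω_r−ω_c),  ω_c=0, ω_r=1
Stage 2: ω_s = 0 − (56/20)(1−0) = -14/5
  ⇒ ω_s²/ω_r² = -14/5
Coupling ω_r² = ω_s¹ ⇒ overall = 92/29 × -14/5 = -1288/145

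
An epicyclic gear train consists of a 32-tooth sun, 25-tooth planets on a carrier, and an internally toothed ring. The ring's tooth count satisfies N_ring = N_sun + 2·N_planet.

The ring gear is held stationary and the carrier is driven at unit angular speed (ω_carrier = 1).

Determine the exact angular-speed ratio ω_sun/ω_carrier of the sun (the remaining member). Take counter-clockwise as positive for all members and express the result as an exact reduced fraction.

57/16

N_ring = 32 + 2·25 = 82
32(ω_s−ω_c) = −82(ω_r−ω_c),  ω_r=0, ω_c=1
ω_s = 1 − (82/32)(0−1) = 57/16
ω_s/ω_c = 57/16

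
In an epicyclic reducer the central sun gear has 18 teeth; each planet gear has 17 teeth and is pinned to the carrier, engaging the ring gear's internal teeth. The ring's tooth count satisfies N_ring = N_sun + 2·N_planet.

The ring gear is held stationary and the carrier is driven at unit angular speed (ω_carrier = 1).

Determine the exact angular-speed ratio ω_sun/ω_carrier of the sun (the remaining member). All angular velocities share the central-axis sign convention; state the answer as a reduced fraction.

35/9

N_ring = 18 + 2·17 = 52
18(ω_s−ω_c) = −52(ω_r−ω_c),  ω_r=0, ω_c=1
ω_s = 1 − (52/18)(0−1) = 35/9
ω_s/ω_c = 35/9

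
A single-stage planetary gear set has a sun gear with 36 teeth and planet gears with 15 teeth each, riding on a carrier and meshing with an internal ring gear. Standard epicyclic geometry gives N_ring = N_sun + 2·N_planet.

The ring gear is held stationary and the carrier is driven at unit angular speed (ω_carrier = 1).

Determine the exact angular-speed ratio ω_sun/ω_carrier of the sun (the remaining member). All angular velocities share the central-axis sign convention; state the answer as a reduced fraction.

N_ring = 36 + 2·15 = 66
36(ω_s−ω_c) = −66(ω_r−ω_c),  ω_r=0, ω_c=1
ω_s = 1 − (66/36)(0−1) = 17/6
ω_s/ω_c = 17/6

17/6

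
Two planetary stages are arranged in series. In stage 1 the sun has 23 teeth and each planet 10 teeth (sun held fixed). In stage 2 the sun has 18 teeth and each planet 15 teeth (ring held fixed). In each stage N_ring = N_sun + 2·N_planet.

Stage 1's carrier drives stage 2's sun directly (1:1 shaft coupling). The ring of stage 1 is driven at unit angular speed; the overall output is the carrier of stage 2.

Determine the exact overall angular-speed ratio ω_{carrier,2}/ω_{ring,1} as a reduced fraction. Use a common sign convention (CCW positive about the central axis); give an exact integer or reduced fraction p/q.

43/242

Stage 1: N_ring = 23 + 2·10 = 43
Stage 1: 23(ω_s−ω_c) = −43(ω_r−ω_c),  ω_s=0, ω_r=1
Stage 1: 23(0−ω_c) = −43(1−ω_c)  ⇒  66ω_c = 43  ⇒  ω_c = 43/66
  ⇒ ω_c¹/ω_r¹ = 43/66
Stage 2: N_ring = 18 + 2·15 = 48
Stage 2: 18(ω_s−ω_c) = −48(ω_r−ω_c),  ω_r=0, ω_s=1
Stage 2: 18(1−ω_c) = −48(0−ω_c)  ⇒  66ω_c = 18  ⇒  ω_c = 3/11
  ⇒ ω_c²/ω_s² = 3/11
Coupling ω_s² = ω_c¹ ⇒ overall = 43/66 × 3/11 = 43/242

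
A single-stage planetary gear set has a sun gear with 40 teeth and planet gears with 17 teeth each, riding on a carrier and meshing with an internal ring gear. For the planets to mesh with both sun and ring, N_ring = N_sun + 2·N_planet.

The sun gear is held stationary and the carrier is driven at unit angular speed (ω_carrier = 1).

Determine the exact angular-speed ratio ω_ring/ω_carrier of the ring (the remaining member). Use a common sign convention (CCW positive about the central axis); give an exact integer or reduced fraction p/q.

57/37

N_ring = 40 + 2·17 = 74
40(ω_s−ω_c) = −74(ω_r−ω_c),  ω_s=0, ω_c=1
ω_r = 1 − (40/74)(0−1) = 57/37
ω_r/ω_c = 57/37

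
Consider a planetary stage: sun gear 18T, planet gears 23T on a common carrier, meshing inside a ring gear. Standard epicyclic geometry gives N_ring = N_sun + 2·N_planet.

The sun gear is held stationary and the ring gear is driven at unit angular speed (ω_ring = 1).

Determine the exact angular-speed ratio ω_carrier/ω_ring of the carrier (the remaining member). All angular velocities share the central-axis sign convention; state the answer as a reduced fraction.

N_ring = 18 + 2·23 = 64
18(ω_s−ω_c) = −64(ω_r−ω_c),  ω_s=0, ω_r=1
18(0−ω_c) = −64(1−ω_c)  ⇒  82ω_c = 64  ⇒  ω_c = 32/41
ω_c/ω_r = 32/41

32/41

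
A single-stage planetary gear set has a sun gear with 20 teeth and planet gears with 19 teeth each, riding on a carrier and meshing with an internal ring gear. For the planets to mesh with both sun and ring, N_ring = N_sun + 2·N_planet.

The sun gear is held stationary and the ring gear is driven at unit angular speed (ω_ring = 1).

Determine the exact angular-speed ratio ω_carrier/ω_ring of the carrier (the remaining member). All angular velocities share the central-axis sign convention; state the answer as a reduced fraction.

N_ring = 20 + 2·19 = 58
20(ω_s−ω_c) = −58(ω_r−ω_c),  ω_s=0, ω_r=1
20(0−ω_c) = −58(1−ω_c)  ⇒  78ω_c = 58  ⇒  ω_c = 29/39
ω_c/ω_r = 29/39

29/39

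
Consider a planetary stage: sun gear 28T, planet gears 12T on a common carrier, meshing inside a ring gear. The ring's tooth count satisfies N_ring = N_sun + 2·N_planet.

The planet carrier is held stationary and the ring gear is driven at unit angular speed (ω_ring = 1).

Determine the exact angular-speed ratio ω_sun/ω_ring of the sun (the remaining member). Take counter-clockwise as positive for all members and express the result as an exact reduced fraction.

-13/7

N_ring = 28 + 2·12 = 52
28(ω_s−ω_c) = −52(ω_r−ω_c),  ω_c=0, ω_r=1
ω_s = 0 − (52/28)(1−0) = -13/7
ω_s/ω_r = -13/7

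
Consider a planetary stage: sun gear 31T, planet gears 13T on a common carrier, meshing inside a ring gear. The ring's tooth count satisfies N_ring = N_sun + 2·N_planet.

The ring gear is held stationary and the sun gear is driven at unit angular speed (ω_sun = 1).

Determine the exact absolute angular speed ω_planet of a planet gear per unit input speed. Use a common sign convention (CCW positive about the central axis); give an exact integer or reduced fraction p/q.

N_ring = 31 + 2·13 = 57
31(ω_s−ω_c) = −57(ω_r−ω_c),  ω_r=0, ω_s=1
31(1−ω_c) = −57(0−ω_c)  ⇒  88ω_c = 31  ⇒  ω_c = 31/88
sun–planet: 31·(1−31/88) = −13·(ω_p−ω_c)  ⇒  ω_p−ω_c = −(31/13)·(57/88) = -1767/1144
ω_p = 31/88 − 1767/1144 = -31/26

-31/26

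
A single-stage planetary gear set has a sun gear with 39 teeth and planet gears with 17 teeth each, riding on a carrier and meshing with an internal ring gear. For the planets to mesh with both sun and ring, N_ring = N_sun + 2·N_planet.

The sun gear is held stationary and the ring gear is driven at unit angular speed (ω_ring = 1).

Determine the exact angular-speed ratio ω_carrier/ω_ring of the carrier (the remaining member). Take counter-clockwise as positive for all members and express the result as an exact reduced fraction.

N_ring = 39 + 2·17 = 73
39(ω_s−ω_c) = −73(ω_r−ω_c),  ω_s=0, ω_r=1
39(0−ω_c) = −73(1−ω_c)  ⇒  112ω_c = 73  ⇒  ω_c = 73/112
ω_c/ω_r = 73/112

73/112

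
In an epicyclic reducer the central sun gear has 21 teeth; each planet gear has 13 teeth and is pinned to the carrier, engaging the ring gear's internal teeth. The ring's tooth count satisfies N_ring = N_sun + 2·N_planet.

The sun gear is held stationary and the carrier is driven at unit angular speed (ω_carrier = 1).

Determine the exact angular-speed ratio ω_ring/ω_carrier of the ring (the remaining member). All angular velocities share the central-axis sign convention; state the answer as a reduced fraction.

N_ring = 21 + 2·13 = 47
21(ω_s−ω_c) = −47(ω_r−ω_c),  ω_s=0, ω_c=1
ω_r = 1 − (21/47)(0−1) = 68/47
ω_r/ω_c = 68/47

68/47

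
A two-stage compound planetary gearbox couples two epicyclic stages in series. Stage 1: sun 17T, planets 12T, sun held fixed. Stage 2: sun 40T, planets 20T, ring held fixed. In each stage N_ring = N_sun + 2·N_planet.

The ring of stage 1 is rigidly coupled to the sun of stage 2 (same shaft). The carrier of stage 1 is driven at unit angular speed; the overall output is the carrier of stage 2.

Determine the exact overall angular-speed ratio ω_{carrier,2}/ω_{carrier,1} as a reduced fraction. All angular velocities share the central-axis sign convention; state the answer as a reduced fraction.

Stage 1: N_ring = 17 + 2·12 = 41
Stage 1: 17(ω_s−ω_c) = −41(ω_r−ω_c),  ω_s=0, ω_c=1
Stage 1: ω_r = 1 − (17/41)(0−1) = 58/41
  ⇒ ω_r¹/ω_c¹ = 58/41
Stage 2: N_ring = 40 + 2·20 = 80
Stage 2: 40(ω_s−ω_c) = −80(ω_r−ω_c),  ω_r=0, ω_s=1
Stage 2: 40(1−ω_c) = −80(0−ω_c)  ⇒  120ω_c = 40  ⇒  ω_c = 1/3
  ⇒ ω_c²/ω_s² = 1/3
Coupling ω_s² = ω_r¹ ⇒ overall = 58/41 × 1/3 = 58/123

58/123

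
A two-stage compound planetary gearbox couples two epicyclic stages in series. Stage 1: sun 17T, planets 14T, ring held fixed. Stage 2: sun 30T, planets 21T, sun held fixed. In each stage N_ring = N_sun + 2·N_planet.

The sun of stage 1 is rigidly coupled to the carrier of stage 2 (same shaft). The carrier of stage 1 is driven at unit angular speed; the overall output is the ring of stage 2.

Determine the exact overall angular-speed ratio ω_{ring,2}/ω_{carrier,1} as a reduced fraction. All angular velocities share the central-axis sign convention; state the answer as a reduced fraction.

31/6

Stage 1: N_ring = 17 + 2·14 = 45
Stage 1: 17(ω_s−ω_c) = −45(ω_r−ω_c),  ω_r=0, ω_c=1
Stage 1: ω_s = 1 − (45/17)(0−1) = 62/17
  ⇒ ω_s¹/ω_c¹ = 62/17
Stage 2: N_ring = 30 + 2·21 = 72
Stage 2: 30(ω_s−ω_c) = −72(ω_r−ω_c),  ω_s=0, ω_c=1
Stage 2: ω_r = 1 − (30/72)(0−1) = 17/12
  ⇒ ω_r²/ω_c² = 17/12
Coupling ω_c² = ω_s¹ ⇒ overall = 62/17 × 17/12 = 31/6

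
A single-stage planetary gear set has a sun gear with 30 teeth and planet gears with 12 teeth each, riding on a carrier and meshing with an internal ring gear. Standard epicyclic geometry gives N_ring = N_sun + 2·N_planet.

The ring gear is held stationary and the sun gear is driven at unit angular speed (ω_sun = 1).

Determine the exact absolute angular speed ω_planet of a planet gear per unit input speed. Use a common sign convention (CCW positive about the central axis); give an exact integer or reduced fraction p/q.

N_ring = 30 + 2·12 = 54
30(ω_s−ω_c) = −54(ω_r−ω_c),  ω_r=0, ω_s=1
30(1−ω_c) = −54(0−ω_c)  ⇒  84ω_c = 30  ⇒  ω_c = 5/14
sun–planet: 30·(1−5/14) = −12·(ω_p−ω_c)  ⇒  ω_p−ω_c = −(30/12)·(9/14) = -45/28
ω_p = 5/14 − 45/28 = -5/4

-5/4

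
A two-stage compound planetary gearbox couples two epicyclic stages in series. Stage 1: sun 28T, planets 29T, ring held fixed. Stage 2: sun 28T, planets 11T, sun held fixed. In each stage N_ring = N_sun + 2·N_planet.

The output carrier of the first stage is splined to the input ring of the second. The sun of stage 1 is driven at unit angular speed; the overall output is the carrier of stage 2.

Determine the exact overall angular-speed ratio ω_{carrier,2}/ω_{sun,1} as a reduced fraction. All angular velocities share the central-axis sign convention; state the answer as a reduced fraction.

Stage 1: N_ring = 28 + 2·29 = 86
Stage 1: 28(ω_s−ω_c) = −86(ω_r−ω_c),  ω_r=0, ω_s=1
Stage 1: 28(1−ω_c) = −86(0−ω_c)  ⇒  114ω_c = 28  ⇒  ω_c = 14/57
  ⇒ ω_c¹/ω_s¹ = 14/57
Stage 2: N_ring = 28 + 2·11 = 50
Stage 2: 28(ω_s−ω_c) = −50(ω_r−ω_c),  ω_s=0, ω_r=1
Stage 2: 28(0−ω_c) = −50(1−ω_c)  ⇒  78ω_c = 50  ⇒  ω_c = 25/39
  ⇒ ω_c²/ω_r² = 25/39
Coupling ω_r² = ω_c¹ ⇒ overall = 14/57 × 25/39 = 350/2223

350/2223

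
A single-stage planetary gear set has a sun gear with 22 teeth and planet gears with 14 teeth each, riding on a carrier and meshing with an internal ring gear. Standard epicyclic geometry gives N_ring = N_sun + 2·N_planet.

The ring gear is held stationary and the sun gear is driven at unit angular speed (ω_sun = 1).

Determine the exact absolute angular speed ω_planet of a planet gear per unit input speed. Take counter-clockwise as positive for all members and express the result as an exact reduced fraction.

N_ring = 22 + 2·14 = 50
22(ω_s−ω_c) = −50(ω_r−ω_c),  ω_r=0, ω_s=1
22(1−ω_c) = −50(0−ω_c)  ⇒  72ω_c = 22  ⇒  ω_c = 11/36
sun–planet: 22·(1−11/36) = −14·(ω_p−ω_c)  ⇒  ω_p−ω_c = −(22/14)·(25/36) = -275/252
ω_p = 11/36 − 275/252 = -11/14

-11/14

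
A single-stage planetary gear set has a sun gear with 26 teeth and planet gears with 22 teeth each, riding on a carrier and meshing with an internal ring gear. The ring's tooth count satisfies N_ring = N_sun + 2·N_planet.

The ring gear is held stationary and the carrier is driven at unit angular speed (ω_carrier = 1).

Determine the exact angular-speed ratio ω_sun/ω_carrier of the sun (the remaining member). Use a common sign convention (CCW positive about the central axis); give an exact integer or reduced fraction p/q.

N_ring = 26 + 2·22 = 70
26(ω_s−ω_c) = −70(ω_r−ω_c),  ω_r=0, ω_c=1
ω_s = 1 − (70/26)(0−1) = 48/13
ω_s/ω_c = 48/13

48/13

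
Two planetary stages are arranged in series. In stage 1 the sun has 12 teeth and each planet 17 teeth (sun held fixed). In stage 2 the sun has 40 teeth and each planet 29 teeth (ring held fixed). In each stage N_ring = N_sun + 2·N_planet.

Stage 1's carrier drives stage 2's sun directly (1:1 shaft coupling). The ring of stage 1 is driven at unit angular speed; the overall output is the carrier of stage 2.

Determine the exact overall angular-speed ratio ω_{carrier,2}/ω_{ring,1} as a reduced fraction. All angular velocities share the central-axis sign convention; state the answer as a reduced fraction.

Stage 1: N_ring = 12 + 2·17 = 46
Stage 1: 12(ω_s−ω_c) = −46(ω_r−ω_c),  ω_s=0, ω_r=1
Stage 1: 12(0−ω_c) = −46(1−ω_c)  ⇒  58ω_c = 46  ⇒  ω_c = 23/29
  ⇒ ω_c¹/ω_r¹ = 23/29
Stage 2: N_ring = 40 + 2·29 = 98
Stage 2: 40(ω_s−ω_c) = −98(ω_r−ω_c),  ω_r=0, ω_s=1
Stage 2: 40(1−ω_c) = −98(0−ω_c)  ⇒  138ω_c = 40  ⇒  ω_c = 20/69
  ⇒ ω_c²/ω_s² = 20/69
Coupling ω_s² = ω_c¹ ⇒ overall = 23/29 × 20/69 = 20/87

20/87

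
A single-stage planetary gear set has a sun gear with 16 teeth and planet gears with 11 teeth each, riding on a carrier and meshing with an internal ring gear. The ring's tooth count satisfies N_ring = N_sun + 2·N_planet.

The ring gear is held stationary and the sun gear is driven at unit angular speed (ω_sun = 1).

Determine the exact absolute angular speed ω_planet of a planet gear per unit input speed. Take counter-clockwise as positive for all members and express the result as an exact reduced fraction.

N_ring = 16 + 2·11 = 38
16(ω_s−ω_c) = −38(ω_r−ω_c),  ω_r=0, ω_s=1
16(1−ω_c) = −38(0−ω_c)  ⇒  54ω_c = 16  ⇒  ω_c = 8/27
sun–planet: 16·(1−8/27) = −11·(ω_p−ω_c)  ⇒  ω_p−ω_c = −(16/11)·(19/27) = -304/297
ω_p = 8/27 − 304/297 = -8/11

-8/11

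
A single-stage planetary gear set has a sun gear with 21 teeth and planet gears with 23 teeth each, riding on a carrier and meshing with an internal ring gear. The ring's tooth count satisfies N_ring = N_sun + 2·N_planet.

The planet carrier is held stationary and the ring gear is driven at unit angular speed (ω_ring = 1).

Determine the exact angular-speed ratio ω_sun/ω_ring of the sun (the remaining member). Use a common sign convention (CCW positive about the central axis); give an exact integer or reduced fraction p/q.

-67/21

N_ring = 21 + 2·23 = 67
21(ω_s−ω_c) = −67(ω_r−ω_c),  ω_c=0, ω_r=1
ω_s = 0 − (67/21)(1−0) = -67/21
ω_s/ω_r = -67/21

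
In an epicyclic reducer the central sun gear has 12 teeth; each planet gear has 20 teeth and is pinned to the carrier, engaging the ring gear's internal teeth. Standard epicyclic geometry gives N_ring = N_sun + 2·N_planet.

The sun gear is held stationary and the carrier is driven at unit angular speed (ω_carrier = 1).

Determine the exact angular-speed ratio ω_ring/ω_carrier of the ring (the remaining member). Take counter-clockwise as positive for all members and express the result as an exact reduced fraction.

N_ring = 12 + 2·20 = 52
12(ω_s−ω_c) = −52(ω_r−ω_c),  ω_s=0, ω_c=1
ω_r = 1 − (12/52)(0−1) = 16/13
ω_r/ω_c = 16/13

16/13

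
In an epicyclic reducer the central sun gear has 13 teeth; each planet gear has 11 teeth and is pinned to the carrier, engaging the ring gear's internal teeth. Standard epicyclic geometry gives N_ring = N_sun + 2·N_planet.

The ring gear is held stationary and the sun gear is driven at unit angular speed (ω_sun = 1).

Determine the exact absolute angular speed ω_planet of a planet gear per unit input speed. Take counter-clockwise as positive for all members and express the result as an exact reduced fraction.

N_ring = 13 + 2·11 = 35
13(ω_s−ω_c) = −35(ω_r−ω_c),  ω_r=0, ω_s=1
13(1−ω_c) = −35(0−ω_c)  ⇒  48ω_c = 13  ⇒  ω_c = 13/48
sun–planet: 13·(1−13/48) = −11·(ω_p−ω_c)  ⇒  ω_p−ω_c = −(13/11)·(35/48) = -455/528
ω_p = 13/48 − 455/528 = -13/22

-13/22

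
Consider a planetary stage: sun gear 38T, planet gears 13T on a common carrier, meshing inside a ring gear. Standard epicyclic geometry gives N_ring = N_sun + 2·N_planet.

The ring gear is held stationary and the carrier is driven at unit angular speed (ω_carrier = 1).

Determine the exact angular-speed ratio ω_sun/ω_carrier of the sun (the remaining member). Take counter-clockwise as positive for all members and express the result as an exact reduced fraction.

N_ring = 38 + 2·13 = 64
38(ω_s−ω_c) = −64(ω_r−ω_c),  ω_r=0, ω_c=1
ω_s = 1 − (64/38)(0−1) = 51/19
ω_s/ω_c = 51/19

51/19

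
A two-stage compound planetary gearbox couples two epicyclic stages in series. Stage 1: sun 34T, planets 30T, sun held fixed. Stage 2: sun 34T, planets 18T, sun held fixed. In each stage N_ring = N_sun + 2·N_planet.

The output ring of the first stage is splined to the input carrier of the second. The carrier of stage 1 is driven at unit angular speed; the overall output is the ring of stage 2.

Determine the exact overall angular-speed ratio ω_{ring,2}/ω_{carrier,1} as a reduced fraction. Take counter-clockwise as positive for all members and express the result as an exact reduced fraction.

3328/1645

Stage 1: N_ring = 34 + 2·30 = 94
Stage 1: 34(ω_s−ω_c) = −94(ω_r−ω_c),  ω_s=0, ω_c=1
Stage 1: ω_r = 1 − (34/94)(0−1) = 64/47
  ⇒ ω_r¹/ω_c¹ = 64/47
Stage 2: N_ring = 34 + 2·18 = 70
Stage 2: 34(ω_s−ω_c) = −70(ω_r−ω_c),  ω_s=0, ω_c=1
Stage 2: ω_r = 1 − (34/70)(0−1) = 52/35
  ⇒ ω_r²/ω_c² = 52/35
Coupling ω_c² = ω_r¹ ⇒ overall = 64/47 × 52/35 = 3328/1645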